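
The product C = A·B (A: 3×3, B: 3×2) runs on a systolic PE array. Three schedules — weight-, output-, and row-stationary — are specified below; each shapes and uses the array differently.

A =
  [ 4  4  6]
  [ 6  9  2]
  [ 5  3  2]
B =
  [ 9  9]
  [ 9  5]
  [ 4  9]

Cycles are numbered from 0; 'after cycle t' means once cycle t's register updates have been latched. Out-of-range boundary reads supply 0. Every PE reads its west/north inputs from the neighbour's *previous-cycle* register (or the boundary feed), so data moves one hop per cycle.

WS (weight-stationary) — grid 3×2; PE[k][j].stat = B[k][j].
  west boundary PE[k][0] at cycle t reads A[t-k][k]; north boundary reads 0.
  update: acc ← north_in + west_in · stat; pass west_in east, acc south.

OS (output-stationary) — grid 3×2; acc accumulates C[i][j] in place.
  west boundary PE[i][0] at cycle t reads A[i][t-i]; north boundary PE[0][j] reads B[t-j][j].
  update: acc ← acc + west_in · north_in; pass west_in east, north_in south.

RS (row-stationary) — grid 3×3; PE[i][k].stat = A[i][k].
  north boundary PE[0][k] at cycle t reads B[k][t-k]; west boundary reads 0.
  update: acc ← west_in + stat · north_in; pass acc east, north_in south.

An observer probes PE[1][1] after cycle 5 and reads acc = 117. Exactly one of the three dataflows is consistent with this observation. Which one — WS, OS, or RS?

Under WS (3×2), PE[1][1]:
  t=0 PE[1][1]: acc=0 h=0 v=0
  t=1 PE[1][1]: acc=0 h=0 v=0
  t=2 PE[1][1]: acc=56 h=4 v=56
  t=3 PE[1][1]: acc=99 h=9 v=99
  t=4 PE[1][1]: acc=60 h=3 v=60
  t=5 PE[1][1]: acc=0 h=0 v=0
Under OS (3×2), PE[1][1]:
  t=0 PE[1][1]: acc=0 h=0 v=0
  t=1 PE[1][1]: acc=0 h=0 v=0
  t=2 PE[1][1]: acc=54 h=6 v=9
  t=3 PE[1][1]: acc=99 h=9 v=5
  t=4 PE[1][1]: acc=117 h=2 v=9
  t=5 PE[1][1]: acc=117 h=0 v=0
Under RS (3×3), PE[1][1]:
  t=0 PE[1][1]: acc=0 h=0 v=0
  t=1 PE[1][1]: acc=0 h=0 v=0
  t=2 PE[1][1]: acc=135 h=135 v=9
  t=3 PE[1][1]: acc=99 h=99 v=5
  t=4 PE[1][1]: acc=0 h=0 v=0
  t=5 PE[1][1]: acc=0 h=0 v=0

dataflow = OS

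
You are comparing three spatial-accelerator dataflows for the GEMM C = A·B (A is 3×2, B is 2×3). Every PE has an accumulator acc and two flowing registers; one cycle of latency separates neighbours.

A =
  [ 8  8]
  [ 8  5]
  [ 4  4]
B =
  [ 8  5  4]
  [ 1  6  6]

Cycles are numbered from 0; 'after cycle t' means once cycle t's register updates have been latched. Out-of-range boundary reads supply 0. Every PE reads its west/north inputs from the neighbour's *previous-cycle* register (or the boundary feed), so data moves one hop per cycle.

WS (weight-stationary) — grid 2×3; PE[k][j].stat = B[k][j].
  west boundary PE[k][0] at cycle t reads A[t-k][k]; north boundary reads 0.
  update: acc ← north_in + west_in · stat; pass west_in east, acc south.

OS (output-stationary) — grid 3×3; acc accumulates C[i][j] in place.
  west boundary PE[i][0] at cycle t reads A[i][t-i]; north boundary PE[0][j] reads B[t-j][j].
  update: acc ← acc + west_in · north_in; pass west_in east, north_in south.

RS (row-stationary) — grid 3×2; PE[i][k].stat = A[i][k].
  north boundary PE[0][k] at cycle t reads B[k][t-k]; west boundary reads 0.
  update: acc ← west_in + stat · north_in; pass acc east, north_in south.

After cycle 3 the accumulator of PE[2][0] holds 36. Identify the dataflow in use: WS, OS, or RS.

WS (2×3): PE[2][0] does not exist.
— OS: 3×3; PE[2][0] trace:
  after 0 — PE[2][0] acc=0, pass-E 0, pass-S 0
  after 1 — PE[2][0] acc=0, pass-E 0, pass-S 0
  after 2 — PE[2][0] acc=32, pass-E 4, pass-S 8
  after 3 — PE[2][0] acc=36, pass-E 4, pass-S 1
— RS: 3×2; PE[2][0] trace:
  after 0 — PE[2][0] acc=0, pass-E 0, pass-S 0
  after 1 — PE[2][0] acc=0, pass-E 0, pass-S 0
  after 2 — PE[2][0] acc=32, pass-E 32, pass-S 8
  after 3 — PE[2][0] acc=20, pass-E 20, pass-S 5

dataflow = OS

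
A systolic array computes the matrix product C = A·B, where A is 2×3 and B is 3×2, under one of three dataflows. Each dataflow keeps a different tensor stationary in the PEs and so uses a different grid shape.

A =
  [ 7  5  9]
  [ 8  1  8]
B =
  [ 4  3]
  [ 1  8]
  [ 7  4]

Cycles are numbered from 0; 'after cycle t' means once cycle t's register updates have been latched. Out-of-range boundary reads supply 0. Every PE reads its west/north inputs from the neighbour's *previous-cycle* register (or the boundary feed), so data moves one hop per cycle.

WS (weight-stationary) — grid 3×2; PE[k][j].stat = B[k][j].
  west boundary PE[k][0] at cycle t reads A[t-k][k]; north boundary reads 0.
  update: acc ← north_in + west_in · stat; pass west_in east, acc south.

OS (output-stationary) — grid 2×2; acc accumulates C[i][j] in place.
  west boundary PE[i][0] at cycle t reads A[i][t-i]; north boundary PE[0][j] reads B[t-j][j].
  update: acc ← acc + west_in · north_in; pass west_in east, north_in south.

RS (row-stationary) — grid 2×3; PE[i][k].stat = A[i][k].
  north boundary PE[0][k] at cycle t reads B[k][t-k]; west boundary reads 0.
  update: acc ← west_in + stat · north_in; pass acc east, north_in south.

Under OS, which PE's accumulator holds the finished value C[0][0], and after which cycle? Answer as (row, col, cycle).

(row, col, cycle) = (0, 0, 2)

OS: C[0][0] accumulates in PE[0][0]:
  [0] (0,0) acc=28 (h:7 v:4)
  [1] (0,0) acc=33 (h:5 v:1)
  [2] (0,0) acc=96 (h:9 v:7)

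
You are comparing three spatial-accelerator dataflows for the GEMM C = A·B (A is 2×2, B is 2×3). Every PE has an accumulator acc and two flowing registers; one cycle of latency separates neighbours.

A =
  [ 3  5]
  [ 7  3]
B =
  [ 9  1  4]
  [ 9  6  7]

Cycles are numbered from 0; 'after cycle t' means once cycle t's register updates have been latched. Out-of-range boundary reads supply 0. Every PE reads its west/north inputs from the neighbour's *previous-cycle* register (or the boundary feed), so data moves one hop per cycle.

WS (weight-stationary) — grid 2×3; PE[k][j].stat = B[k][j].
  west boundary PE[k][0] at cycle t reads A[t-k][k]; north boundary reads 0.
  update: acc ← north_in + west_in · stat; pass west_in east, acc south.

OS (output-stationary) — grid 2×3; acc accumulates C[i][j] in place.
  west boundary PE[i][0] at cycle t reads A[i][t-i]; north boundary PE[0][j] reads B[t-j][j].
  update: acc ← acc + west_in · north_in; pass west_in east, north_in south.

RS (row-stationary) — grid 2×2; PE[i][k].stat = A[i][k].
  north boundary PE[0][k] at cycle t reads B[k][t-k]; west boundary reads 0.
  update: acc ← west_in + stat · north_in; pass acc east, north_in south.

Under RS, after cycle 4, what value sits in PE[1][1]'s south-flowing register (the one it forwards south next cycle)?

register = 7

Tracing RS — 2×2 array, target PE[1][1]:
  c0 r0c1: 0 / 0 / 0
  c0 r1c0: 0 / 0 / 0
  c0 r1c1: 0 / 0 / 0
  c1 r0c1: 72 / 72 / 9
  c1 r1c0: 63 / 63 / 9
  c1 r1c1: 0 / 0 / 0
  c2 r0c1: 33 / 33 / 6
  c2 r1c0: 7 / 7 / 1
  c2 r1c1: 90 / 90 / 9
  c3 r0c1: 47 / 47 / 7
  c3 r1c0: 28 / 28 / 4
  c3 r1c1: 25 / 25 / 6
  c4 r0c1: 0 / 0 / 0
  c4 r1c0: 0 / 0 / 0
  c4 r1c1: 49 / 49 / 7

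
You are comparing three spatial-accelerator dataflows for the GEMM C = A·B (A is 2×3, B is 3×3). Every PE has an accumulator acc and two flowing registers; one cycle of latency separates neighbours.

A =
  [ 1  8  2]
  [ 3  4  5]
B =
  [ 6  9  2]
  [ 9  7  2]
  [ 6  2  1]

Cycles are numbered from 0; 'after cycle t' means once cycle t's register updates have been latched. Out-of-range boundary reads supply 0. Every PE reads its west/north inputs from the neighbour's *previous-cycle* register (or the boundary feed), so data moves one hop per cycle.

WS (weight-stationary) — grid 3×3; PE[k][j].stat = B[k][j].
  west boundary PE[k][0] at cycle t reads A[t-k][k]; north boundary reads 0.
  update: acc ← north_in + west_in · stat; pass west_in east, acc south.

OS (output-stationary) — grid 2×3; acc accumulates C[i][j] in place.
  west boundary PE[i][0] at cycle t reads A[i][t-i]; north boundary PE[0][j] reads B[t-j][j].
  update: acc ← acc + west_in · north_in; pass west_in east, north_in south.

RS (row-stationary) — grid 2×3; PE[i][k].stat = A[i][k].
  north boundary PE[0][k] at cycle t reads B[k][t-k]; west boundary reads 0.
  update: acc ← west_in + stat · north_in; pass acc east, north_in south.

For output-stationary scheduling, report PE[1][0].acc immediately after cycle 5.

PE[1][0].acc = 84

OS 2×3: PE[1][0] cycle-by-cycle (with neighbour feeds):
  after 0 — PE[0][0] acc=6, pass-E 1, pass-S 6
  after 0 — PE[1][0] acc=0, pass-E 0, pass-S 0
  after 1 — PE[0][0] acc=78, pass-E 8, pass-S 9
  after 1 — PE[1][0] acc=18, pass-E 3, pass-S 6
  after 2 — PE[0][0] acc=90, pass-E 2, pass-S 6
  after 2 — PE[1][0] acc=54, pass-E 4, pass-S 9
  after 3 — PE[0][0] acc=90, pass-E 0, pass-S 0
  after 3 — PE[1][0] acc=84, pass-E 5, pass-S 6
  after 4 — PE[0][0] acc=90, pass-E 0, pass-S 0
  after 4 — PE[1][0] acc=84, pass-E 0, pass-S 0
  after 5 — PE[0][0] acc=90, pass-E 0, pass-S 0
  after 5 — PE[1][0] acc=84, pass-E 0, pass-S 0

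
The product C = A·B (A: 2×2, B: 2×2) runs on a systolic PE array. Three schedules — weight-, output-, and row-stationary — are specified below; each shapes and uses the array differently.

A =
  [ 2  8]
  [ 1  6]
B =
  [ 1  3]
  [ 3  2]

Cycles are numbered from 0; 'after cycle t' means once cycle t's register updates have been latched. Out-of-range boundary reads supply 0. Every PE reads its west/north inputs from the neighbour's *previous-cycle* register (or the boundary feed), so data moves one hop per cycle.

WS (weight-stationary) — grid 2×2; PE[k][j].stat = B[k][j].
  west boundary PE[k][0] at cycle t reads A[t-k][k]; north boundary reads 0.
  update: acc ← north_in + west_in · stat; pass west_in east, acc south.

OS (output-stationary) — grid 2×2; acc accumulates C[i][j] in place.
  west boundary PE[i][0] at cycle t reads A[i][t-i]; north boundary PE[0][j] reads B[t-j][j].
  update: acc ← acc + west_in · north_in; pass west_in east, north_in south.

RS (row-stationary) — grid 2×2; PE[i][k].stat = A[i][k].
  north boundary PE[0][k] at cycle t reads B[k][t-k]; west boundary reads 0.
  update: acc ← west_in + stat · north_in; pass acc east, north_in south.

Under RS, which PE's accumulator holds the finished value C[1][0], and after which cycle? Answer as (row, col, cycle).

RS: C[1][0] accumulates in PE[1][1]:
  t=0 PE[1][1]: acc=0 h=0 v=0
  t=1 PE[1][1]: acc=0 h=0 v=0
  t=2 PE[1][1]: acc=19 h=19 v=3

(row, col, cycle) = (1, 1, 2)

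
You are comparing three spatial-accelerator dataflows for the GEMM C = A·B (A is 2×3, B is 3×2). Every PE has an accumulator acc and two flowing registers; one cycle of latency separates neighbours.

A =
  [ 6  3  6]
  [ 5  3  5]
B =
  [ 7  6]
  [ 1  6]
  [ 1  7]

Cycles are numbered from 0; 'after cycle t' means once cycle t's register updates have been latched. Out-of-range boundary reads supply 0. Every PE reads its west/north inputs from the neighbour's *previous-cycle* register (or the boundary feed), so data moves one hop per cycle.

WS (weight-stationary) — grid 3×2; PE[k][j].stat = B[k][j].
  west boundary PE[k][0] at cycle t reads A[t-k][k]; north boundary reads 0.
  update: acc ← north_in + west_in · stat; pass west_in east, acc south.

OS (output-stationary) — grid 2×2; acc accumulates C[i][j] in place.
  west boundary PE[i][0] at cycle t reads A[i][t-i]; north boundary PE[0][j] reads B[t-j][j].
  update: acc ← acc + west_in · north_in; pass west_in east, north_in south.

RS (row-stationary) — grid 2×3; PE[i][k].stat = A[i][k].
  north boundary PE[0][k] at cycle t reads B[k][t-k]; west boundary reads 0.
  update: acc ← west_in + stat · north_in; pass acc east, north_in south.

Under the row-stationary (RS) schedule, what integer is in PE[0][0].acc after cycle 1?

RS (2×3). Following PE[0][0] plus its west/north inputs:
  cycle 0: PE[0][0] → acc 42, east 42, south 7
  cycle 1: PE[0][0] → acc 36, east 36, south 6

PE[0][0].acc = 36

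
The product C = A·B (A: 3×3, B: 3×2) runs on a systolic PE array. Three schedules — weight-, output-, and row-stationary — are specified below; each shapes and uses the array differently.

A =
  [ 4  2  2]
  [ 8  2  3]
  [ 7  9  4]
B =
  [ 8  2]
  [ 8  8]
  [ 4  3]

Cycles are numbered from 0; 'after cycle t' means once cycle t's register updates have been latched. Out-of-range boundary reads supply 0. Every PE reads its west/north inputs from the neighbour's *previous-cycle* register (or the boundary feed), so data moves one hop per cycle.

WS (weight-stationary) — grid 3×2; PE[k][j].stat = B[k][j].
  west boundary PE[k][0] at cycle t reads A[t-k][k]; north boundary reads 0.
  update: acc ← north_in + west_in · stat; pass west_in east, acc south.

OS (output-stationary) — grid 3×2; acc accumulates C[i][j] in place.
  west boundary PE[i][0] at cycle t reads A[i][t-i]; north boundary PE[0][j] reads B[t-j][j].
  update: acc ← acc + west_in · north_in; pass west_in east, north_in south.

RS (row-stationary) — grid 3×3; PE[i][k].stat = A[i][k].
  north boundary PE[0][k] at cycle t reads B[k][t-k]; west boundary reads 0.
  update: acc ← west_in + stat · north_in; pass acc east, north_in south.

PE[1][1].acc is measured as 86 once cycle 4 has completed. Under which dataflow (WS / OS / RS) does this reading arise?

dataflow = WS

WS (3×2 grid), PE[1][1]:
  after 0 — PE[1][1] acc=0, pass-E 0, pass-S 0
  after 1 — PE[1][1] acc=0, pass-E 0, pass-S 0
  after 2 — PE[1][1] acc=24, pass-E 2, pass-S 24
  after 3 — PE[1][1] acc=32, pass-E 2, pass-S 32
  after 4 — PE[1][1] acc=86, pass-E 9, pass-S 86
OS (3×2 grid), PE[1][1]:
  after 0 — PE[1][1] acc=0, pass-E 0, pass-S 0
  after 1 — PE[1][1] acc=0, pass-E 0, pass-S 0
  after 2 — PE[1][1] acc=16, pass-E 8, pass-S 2
  after 3 — PE[1][1] acc=32, pass-E 2, pass-S 8
  after 4 — PE[1][1] acc=41, pass-E 3, pass-S 3
RS (3×3 grid), PE[1][1]:
  after 0 — PE[1][1] acc=0, pass-E 0, pass-S 0
  after 1 — PE[1][1] acc=0, pass-E 0, pass-S 0
  after 2 — PE[1][1] acc=80, pass-E 80, pass-S 8
  after 3 — PE[1][1] acc=32, pass-E 32, pass-S 8
  after 4 — PE[1][1] acc=0, pass-E 0, pass-S 0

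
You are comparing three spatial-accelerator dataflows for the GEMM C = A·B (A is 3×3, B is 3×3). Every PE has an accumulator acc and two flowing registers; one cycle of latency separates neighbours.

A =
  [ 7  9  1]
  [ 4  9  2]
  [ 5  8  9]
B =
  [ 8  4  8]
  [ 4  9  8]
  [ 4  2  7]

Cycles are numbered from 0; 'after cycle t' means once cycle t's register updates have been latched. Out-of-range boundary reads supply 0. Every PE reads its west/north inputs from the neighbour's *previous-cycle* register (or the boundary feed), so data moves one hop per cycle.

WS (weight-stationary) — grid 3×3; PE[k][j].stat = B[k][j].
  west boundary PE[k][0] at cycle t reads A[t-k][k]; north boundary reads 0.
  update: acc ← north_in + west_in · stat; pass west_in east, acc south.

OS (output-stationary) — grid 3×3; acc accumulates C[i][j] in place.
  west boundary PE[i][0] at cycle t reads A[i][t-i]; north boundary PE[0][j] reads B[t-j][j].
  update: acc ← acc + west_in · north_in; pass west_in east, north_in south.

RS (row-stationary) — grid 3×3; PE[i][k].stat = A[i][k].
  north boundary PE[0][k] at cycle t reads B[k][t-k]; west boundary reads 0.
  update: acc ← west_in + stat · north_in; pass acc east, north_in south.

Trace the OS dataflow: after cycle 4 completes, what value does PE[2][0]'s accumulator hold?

OS 3×3: PE[2][0] cycle-by-cycle (with neighbour feeds):
  0: (1,0).acc=0  regs=<0,0>
  0: (2,0).acc=0  regs=<0,0>
  1: (1,0).acc=32  regs=<4,8>
  1: (2,0).acc=0  regs=<0,0>
  2: (1,0).acc=68  regs=<9,4>
  2: (2,0).acc=40  regs=<5,8>
  3: (1,0).acc=76  regs=<2,4>
  3: (2,0).acc=72  regs=<8,4>
  4: (1,0).acc=76  regs=<0,0>
  4: (2,0).acc=108  regs=<9,4>

PE[2][0].acc = 108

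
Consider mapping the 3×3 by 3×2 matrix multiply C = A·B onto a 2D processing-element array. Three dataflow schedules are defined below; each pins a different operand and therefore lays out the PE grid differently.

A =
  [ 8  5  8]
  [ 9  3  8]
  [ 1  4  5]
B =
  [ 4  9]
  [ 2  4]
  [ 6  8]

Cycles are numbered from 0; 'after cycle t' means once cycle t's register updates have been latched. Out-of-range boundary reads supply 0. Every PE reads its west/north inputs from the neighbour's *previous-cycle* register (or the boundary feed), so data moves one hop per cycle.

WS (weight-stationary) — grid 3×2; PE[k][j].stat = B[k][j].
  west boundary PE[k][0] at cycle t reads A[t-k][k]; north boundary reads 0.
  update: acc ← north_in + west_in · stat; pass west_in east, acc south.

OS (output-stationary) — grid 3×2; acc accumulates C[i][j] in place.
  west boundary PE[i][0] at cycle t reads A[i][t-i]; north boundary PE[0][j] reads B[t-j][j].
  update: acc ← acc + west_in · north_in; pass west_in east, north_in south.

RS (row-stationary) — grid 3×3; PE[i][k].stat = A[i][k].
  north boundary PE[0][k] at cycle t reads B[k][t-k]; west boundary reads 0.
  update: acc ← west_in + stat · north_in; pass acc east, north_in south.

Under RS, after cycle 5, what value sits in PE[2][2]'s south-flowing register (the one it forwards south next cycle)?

RS on a 3×3 grid — tracing PE[2][2] and its feeders:
  [0] (1,2) acc=0 (h:0 v:0)
  [0] (2,1) acc=0 (h:0 v:0)
  [0] (2,2) acc=0 (h:0 v:0)
  [1] (1,2) acc=0 (h:0 v:0)
  [1] (2,1) acc=0 (h:0 v:0)
  [1] (2,2) acc=0 (h:0 v:0)
  [2] (1,2) acc=0 (h:0 v:0)
  [2] (2,1) acc=0 (h:0 v:0)
  [2] (2,2) acc=0 (h:0 v:0)
  [3] (1,2) acc=90 (h:90 v:6)
  [3] (2,1) acc=12 (h:12 v:2)
  [3] (2,2) acc=0 (h:0 v:0)
  [4] (1,2) acc=157 (h:157 v:8)
  [4] (2,1) acc=25 (h:25 v:4)
  [4] (2,2) acc=42 (h:42 v:6)
  [5] (1,2) acc=0 (h:0 v:0)
  [5] (2,1) acc=0 (h:0 v:0)
  [5] (2,2) acc=65 (h:65 v:8)

register = 8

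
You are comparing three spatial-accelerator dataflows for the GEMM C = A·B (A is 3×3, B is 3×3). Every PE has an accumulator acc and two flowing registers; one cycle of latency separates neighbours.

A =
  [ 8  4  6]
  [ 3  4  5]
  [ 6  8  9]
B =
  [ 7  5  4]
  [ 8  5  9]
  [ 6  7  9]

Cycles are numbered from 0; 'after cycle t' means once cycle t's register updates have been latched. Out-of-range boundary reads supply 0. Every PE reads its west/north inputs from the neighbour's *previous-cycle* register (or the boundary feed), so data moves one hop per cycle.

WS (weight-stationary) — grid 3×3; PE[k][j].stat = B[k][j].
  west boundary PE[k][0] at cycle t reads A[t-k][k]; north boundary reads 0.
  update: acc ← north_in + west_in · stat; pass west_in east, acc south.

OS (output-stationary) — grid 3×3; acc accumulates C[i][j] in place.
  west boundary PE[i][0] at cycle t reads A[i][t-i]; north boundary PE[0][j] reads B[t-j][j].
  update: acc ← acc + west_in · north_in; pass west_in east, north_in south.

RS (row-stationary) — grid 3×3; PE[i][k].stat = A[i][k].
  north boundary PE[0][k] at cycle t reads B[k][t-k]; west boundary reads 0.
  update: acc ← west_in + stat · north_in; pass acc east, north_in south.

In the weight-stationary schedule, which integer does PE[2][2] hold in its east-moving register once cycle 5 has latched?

register = 5

WS on a 3×3 grid — tracing PE[2][2] and its feeders:
  cycle 0: PE[1][2] → acc 0, east 0, south 0
  cycle 0: PE[2][1] → acc 0, east 0, south 0
  cycle 0: PE[2][2] → acc 0, east 0, south 0
  cycle 1: PE[1][2] → acc 0, east 0, south 0
  cycle 1: PE[2][1] → acc 0, east 0, south 0
  cycle 1: PE[2][2] → acc 0, east 0, south 0
  cycle 2: PE[1][2] → acc 0, east 0, south 0
  cycle 2: PE[2][1] → acc 0, east 0, south 0
  cycle 2: PE[2][2] → acc 0, east 0, south 0
  cycle 3: PE[1][2] → acc 68, east 4, south 68
  cycle 3: PE[2][1] → acc 102, east 6, south 102
  cycle 3: PE[2][2] → acc 0, east 0, south 0
  cycle 4: PE[1][2] → acc 48, east 4, south 48
  cycle 4: PE[2][1] → acc 70, east 5, south 70
  cycle 4: PE[2][2] → acc 122, east 6, south 122
  cycle 5: PE[1][2] → acc 96, east 8, south 96
  cycle 5: PE[2][1] → acc 133, east 9, south 133
  cycle 5: PE[2][2] → acc 93, east 5, south 93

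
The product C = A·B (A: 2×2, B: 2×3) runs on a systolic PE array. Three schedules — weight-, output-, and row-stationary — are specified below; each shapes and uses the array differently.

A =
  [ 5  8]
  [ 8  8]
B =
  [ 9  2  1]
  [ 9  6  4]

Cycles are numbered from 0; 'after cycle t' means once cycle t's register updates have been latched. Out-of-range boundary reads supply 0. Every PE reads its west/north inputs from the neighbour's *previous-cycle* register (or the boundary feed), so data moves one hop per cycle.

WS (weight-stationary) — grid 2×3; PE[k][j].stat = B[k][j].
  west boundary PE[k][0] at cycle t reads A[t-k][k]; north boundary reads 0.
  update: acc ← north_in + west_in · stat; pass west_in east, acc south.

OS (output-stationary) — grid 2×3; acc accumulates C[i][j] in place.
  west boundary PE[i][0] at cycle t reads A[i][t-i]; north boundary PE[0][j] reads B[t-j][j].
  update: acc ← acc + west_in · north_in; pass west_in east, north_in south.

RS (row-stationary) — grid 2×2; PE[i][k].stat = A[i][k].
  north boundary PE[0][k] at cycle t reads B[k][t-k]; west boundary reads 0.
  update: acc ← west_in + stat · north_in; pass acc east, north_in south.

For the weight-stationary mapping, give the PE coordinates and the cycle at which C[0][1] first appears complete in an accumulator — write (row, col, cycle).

(row, col, cycle) = (1, 1, 2)

Under WS, C[0][1] lands at PE[1][1]:
  step 0 · PE1,1: acc=0; fwd→0 fwd↓0
  step 1 · PE1,1: acc=0; fwd→0 fwd↓0
  step 2 · PE1,1: acc=58; fwd→8 fwd↓58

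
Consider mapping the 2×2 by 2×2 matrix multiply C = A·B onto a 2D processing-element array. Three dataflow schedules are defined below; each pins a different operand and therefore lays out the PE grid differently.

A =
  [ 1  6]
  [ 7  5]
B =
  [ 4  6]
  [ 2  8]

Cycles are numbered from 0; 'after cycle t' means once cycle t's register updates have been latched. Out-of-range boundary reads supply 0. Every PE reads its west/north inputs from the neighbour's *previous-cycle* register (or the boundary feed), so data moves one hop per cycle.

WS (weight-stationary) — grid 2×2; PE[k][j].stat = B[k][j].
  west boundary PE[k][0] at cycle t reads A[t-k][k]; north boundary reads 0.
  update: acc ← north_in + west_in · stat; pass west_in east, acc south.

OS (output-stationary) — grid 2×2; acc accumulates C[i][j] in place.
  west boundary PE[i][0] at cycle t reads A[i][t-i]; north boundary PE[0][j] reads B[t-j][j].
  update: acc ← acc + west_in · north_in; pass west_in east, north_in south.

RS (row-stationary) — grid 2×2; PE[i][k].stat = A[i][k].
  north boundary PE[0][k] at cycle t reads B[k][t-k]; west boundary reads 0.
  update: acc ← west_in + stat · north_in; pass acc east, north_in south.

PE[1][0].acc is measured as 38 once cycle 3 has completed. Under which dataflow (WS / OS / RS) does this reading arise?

WS (2×2 grid), PE[1][0]:
  after 0 — PE[1][0] acc=0, pass-E 0, pass-S 0
  after 1 — PE[1][0] acc=16, pass-E 6, pass-S 16
  after 2 — PE[1][0] acc=38, pass-E 5, pass-S 38
  after 3 — PE[1][0] acc=0, pass-E 0, pass-S 0
OS (2×2 grid), PE[1][0]:
  after 0 — PE[1][0] acc=0, pass-E 0, pass-S 0
  after 1 — PE[1][0] acc=28, pass-E 7, pass-S 4
  after 2 — PE[1][0] acc=38, pass-E 5, pass-S 2
  after 3 — PE[1][0] acc=38, pass-E 0, pass-S 0
RS (2×2 grid), PE[1][0]:
  after 0 — PE[1][0] acc=0, pass-E 0, pass-S 0
  after 1 — PE[1][0] acc=28, pass-E 28, pass-S 4
  after 2 — PE[1][0] acc=42, pass-E 42, pass-S 6
  after 3 — PE[1][0] acc=0, pass-E 0, pass-S 0

dataflow = OS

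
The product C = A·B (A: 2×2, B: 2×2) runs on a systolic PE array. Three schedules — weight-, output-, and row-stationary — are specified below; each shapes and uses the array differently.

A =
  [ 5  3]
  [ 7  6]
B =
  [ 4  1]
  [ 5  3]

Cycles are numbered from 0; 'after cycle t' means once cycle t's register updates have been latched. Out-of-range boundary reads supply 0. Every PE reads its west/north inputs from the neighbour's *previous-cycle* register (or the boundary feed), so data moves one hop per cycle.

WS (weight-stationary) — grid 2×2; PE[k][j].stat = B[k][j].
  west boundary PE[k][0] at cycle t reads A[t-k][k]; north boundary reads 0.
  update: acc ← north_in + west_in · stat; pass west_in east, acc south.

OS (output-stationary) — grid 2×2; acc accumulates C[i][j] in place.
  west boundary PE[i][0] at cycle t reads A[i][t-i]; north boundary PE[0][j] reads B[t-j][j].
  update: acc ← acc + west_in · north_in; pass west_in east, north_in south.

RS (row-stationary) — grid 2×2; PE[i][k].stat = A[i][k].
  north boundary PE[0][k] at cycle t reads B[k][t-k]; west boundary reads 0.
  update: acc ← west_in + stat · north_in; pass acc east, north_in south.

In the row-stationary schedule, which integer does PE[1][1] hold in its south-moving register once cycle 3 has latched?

RS 2×2: PE[1][1] cycle-by-cycle (with neighbour feeds):
  0: (0,1).acc=0  regs=<0,0>
  0: (1,0).acc=0  regs=<0,0>
  0: (1,1).acc=0  regs=<0,0>
  1: (0,1).acc=35  regs=<35,5>
  1: (1,0).acc=28  regs=<28,4>
  1: (1,1).acc=0  regs=<0,0>
  2: (0,1).acc=14  regs=<14,3>
  2: (1,0).acc=7  regs=<7,1>
  2: (1,1).acc=58  regs=<58,5>
  3: (0,1).acc=0  regs=<0,0>
  3: (1,0).acc=0  regs=<0,0>
  3: (1,1).acc=25  regs=<25,3>

register = 3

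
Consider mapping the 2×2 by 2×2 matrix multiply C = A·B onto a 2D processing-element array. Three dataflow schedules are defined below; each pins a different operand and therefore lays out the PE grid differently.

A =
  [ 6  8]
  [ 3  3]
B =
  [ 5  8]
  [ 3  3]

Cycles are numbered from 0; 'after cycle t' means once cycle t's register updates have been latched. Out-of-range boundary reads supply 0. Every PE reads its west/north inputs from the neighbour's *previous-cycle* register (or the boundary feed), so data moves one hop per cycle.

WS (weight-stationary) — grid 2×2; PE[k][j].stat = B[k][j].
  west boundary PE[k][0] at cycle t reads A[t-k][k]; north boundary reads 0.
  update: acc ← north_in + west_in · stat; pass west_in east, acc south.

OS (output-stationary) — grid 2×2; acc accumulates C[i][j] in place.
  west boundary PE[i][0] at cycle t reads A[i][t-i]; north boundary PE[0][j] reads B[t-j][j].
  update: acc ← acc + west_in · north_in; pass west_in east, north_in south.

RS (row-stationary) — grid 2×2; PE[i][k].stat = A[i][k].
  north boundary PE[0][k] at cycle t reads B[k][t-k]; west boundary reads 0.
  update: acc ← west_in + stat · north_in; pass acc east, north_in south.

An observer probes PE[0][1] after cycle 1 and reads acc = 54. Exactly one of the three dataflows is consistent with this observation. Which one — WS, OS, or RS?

dataflow = RS

— WS: 2×2; PE[0][1] trace:
  cycle 0: PE[0][1] → acc 0, east 0, south 0
  cycle 1: PE[0][1] → acc 48, east 6, south 48
— OS: 2×2; PE[0][1] trace:
  cycle 0: PE[0][1] → acc 0, east 0, south 0
  cycle 1: PE[0][1] → acc 48, east 6, south 8
— RS: 2×2; PE[0][1] trace:
  cycle 0: PE[0][1] → acc 0, east 0, south 0
  cycle 1: PE[0][1] → acc 54, east 54, south 3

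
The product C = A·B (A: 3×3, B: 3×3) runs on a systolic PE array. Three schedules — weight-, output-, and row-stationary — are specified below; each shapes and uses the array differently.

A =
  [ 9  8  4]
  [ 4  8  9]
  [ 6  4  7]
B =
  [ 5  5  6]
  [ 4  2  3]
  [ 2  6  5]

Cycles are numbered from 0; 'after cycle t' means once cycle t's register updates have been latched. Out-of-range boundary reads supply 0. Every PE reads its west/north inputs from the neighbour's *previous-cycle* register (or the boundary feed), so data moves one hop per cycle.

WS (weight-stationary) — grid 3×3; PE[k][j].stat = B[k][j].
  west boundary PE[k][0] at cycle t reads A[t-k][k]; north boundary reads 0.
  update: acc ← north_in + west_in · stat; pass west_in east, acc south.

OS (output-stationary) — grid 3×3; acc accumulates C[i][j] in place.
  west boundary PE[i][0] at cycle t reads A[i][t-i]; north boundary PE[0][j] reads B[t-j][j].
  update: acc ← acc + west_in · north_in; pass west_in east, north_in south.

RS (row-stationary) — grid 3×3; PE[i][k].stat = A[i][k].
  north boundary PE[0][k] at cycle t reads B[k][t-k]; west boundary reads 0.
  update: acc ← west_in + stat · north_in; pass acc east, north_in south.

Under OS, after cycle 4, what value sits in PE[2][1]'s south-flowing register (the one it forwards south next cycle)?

register = 2

Tracing OS — 3×3 array, target PE[2][1]:
  step 0 · PE1,1: acc=0; fwd→0 fwd↓0
  step 0 · PE2,0: acc=0; fwd→0 fwd↓0
  step 0 · PE2,1: acc=0; fwd→0 fwd↓0
  step 1 · PE1,1: acc=0; fwd→0 fwd↓0
  step 1 · PE2,0: acc=0; fwd→0 fwd↓0
  step 1 · PE2,1: acc=0; fwd→0 fwd↓0
  step 2 · PE1,1: acc=20; fwd→4 fwd↓5
  step 2 · PE2,0: acc=30; fwd→6 fwd↓5
  step 2 · PE2,1: acc=0; fwd→0 fwd↓0
  step 3 · PE1,1: acc=36; fwd→8 fwd↓2
  step 3 · PE2,0: acc=46; fwd→4 fwd↓4
  step 3 · PE2,1: acc=30; fwd→6 fwd↓5
  step 4 · PE1,1: acc=90; fwd→9 fwd↓6
  step 4 · PE2,0: acc=60; fwd→7 fwd↓2
  step 4 · PE2,1: acc=38; fwd→4 fwd↓2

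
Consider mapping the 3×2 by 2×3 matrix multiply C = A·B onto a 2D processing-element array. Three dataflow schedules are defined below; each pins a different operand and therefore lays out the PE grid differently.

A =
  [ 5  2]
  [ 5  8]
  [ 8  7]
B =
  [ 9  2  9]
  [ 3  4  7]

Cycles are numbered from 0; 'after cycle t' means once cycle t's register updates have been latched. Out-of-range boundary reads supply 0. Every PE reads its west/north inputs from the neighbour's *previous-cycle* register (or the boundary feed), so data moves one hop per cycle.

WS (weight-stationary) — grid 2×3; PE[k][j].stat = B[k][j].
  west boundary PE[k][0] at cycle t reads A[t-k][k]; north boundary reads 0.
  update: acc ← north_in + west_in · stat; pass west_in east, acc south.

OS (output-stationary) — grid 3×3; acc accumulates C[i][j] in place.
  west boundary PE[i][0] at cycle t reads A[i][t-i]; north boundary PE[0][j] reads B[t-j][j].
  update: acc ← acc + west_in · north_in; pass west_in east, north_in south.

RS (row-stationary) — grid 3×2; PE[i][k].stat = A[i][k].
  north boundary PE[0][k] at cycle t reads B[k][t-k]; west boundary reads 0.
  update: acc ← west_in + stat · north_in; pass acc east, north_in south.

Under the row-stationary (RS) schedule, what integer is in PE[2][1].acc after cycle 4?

RS 3×2: PE[2][1] cycle-by-cycle (with neighbour feeds):
  cycle 0: PE[1][1] → acc 0, east 0, south 0
  cycle 0: PE[2][0] → acc 0, east 0, south 0
  cycle 0: PE[2][1] → acc 0, east 0, south 0
  cycle 1: PE[1][1] → acc 0, east 0, south 0
  cycle 1: PE[2][0] → acc 0, east 0, south 0
  cycle 1: PE[2][1] → acc 0, east 0, south 0
  cycle 2: PE[1][1] → acc 69, east 69, south 3
  cycle 2: PE[2][0] → acc 72, east 72, south 9
  cycle 2: PE[2][1] → acc 0, east 0, south 0
  cycle 3: PE[1][1] → acc 42, east 42, south 4
  cycle 3: PE[2][0] → acc 16, east 16, south 2
  cycle 3: PE[2][1] → acc 93, east 93, south 3
  cycle 4: PE[1][1] → acc 101, east 101, south 7
  cycle 4: PE[2][0] → acc 72, east 72, south 9
  cycle 4: PE[2][1] → acc 44, east 44, south 4

PE[2][1].acc = 44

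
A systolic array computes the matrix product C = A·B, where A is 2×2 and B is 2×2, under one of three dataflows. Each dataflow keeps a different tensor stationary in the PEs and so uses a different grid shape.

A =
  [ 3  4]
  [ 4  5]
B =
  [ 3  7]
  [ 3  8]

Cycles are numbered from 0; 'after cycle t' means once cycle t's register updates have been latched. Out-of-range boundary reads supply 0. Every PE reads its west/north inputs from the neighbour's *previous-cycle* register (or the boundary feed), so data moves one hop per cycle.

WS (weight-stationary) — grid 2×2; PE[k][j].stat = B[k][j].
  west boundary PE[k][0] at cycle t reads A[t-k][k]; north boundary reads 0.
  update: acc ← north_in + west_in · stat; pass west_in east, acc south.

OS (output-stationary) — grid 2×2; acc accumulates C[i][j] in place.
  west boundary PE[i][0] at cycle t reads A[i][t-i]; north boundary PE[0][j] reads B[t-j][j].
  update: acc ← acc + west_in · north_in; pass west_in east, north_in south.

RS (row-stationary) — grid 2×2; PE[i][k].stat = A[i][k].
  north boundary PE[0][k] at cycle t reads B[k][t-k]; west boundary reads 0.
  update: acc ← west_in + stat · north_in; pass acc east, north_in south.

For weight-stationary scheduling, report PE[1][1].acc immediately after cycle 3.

PE[1][1].acc = 68

Tracing WS — 2×2 array, target PE[1][1]:
  step 0 · PE0,1: acc=0; fwd→0 fwd↓0
  step 0 · PE1,0: acc=0; fwd→0 fwd↓0
  step 0 · PE1,1: acc=0; fwd→0 fwd↓0
  step 1 · PE0,1: acc=21; fwd→3 fwd↓21
  step 1 · PE1,0: acc=21; fwd→4 fwd↓21
  step 1 · PE1,1: acc=0; fwd→0 fwd↓0
  step 2 · PE0,1: acc=28; fwd→4 fwd↓28
  step 2 · PE1,0: acc=27; fwd→5 fwd↓27
  step 2 · PE1,1: acc=53; fwd→4 fwd↓53
  step 3 · PE0,1: acc=0; fwd→0 fwd↓0
  step 3 · PE1,0: acc=0; fwd→0 fwd↓0
  step 3 · PE1,1: acc=68; fwd→5 fwd↓68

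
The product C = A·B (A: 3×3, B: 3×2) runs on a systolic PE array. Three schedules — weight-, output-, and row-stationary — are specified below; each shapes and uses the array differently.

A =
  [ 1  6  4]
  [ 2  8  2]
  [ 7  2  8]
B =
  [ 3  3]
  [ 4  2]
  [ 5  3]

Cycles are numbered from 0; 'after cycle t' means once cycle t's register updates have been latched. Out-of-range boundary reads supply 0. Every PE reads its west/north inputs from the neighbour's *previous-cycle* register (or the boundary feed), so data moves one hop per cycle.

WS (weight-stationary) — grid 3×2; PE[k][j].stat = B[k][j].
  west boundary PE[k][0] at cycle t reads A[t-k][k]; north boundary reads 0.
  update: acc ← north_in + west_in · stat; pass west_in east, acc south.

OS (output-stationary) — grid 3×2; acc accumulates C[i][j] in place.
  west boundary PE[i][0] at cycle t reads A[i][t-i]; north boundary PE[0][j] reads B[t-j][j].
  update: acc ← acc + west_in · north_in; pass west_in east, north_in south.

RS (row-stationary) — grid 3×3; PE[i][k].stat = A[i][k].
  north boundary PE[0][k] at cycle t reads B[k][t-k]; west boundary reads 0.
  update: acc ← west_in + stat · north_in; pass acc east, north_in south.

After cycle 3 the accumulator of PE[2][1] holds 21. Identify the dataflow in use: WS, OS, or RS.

WS (3×2 grid), PE[2][1]:
  [0] (2,1) acc=0 (h:0 v:0)
  [1] (2,1) acc=0 (h:0 v:0)
  [2] (2,1) acc=0 (h:0 v:0)
  [3] (2,1) acc=27 (h:4 v:27)
OS (3×2 grid), PE[2][1]:
  [0] (2,1) acc=0 (h:0 v:0)
  [1] (2,1) acc=0 (h:0 v:0)
  [2] (2,1) acc=0 (h:0 v:0)
  [3] (2,1) acc=21 (h:7 v:3)
RS (3×3 grid), PE[2][1]:
  [0] (2,1) acc=0 (h:0 v:0)
  [1] (2,1) acc=0 (h:0 v:0)
  [2] (2,1) acc=0 (h:0 v:0)
  [3] (2,1) acc=29 (h:29 v:4)

dataflow = OS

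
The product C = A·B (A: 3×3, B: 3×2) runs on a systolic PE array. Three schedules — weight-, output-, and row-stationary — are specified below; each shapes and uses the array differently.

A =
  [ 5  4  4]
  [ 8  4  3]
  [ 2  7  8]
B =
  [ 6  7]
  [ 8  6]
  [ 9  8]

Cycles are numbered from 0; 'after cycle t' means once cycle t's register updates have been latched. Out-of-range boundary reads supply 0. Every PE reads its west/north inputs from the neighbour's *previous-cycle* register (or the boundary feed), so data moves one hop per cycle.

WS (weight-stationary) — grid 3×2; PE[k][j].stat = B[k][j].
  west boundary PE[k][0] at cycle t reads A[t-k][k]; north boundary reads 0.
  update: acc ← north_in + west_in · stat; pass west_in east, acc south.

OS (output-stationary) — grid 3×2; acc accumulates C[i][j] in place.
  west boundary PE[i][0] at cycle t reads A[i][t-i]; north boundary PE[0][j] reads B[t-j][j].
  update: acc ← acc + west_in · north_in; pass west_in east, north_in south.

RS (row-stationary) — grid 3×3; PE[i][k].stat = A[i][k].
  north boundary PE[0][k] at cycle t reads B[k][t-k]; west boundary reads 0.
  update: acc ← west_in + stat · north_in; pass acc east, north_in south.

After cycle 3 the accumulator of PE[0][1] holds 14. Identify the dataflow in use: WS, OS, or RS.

— WS: 3×2; PE[0][1] trace:
  t=0 PE[0][1]: acc=0 h=0 v=0
  t=1 PE[0][1]: acc=35 h=5 v=35
  t=2 PE[0][1]: acc=56 h=8 v=56
  t=3 PE[0][1]: acc=14 h=2 v=14
— OS: 3×2; PE[0][1] trace:
  t=0 PE[0][1]: acc=0 h=0 v=0
  t=1 PE[0][1]: acc=35 h=5 v=7
  t=2 PE[0][1]: acc=59 h=4 v=6
  t=3 PE[0][1]: acc=91 h=4 v=8
— RS: 3×3; PE[0][1] trace:
  t=0 PE[0][1]: acc=0 h=0 v=0
  t=1 PE[0][1]: acc=62 h=62 v=8
  t=2 PE[0][1]: acc=59 h=59 v=6
  t=3 PE[0][1]: acc=0 h=0 v=0

dataflow = WS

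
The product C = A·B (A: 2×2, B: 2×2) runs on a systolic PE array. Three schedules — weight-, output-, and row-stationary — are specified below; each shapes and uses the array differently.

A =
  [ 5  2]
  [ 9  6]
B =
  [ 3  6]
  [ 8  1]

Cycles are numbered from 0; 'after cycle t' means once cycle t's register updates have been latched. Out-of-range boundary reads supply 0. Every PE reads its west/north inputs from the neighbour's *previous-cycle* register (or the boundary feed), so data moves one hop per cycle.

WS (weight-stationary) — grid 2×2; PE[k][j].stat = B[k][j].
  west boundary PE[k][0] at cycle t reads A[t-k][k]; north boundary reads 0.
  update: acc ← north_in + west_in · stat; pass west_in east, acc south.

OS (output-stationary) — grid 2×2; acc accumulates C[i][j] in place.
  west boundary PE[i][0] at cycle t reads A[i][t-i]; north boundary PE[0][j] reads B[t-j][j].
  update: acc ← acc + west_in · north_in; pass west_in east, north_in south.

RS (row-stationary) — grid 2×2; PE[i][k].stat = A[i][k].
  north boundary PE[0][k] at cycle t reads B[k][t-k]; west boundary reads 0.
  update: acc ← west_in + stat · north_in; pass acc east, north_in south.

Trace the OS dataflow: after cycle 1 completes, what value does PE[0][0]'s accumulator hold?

PE[0][0].acc = 31

OS 2×2: PE[0][0] cycle-by-cycle (with neighbour feeds):
  after 0 — PE[0][0] acc=15, pass-E 5, pass-S 3
  after 1 — PE[0][0] acc=31, pass-E 2, pass-S 8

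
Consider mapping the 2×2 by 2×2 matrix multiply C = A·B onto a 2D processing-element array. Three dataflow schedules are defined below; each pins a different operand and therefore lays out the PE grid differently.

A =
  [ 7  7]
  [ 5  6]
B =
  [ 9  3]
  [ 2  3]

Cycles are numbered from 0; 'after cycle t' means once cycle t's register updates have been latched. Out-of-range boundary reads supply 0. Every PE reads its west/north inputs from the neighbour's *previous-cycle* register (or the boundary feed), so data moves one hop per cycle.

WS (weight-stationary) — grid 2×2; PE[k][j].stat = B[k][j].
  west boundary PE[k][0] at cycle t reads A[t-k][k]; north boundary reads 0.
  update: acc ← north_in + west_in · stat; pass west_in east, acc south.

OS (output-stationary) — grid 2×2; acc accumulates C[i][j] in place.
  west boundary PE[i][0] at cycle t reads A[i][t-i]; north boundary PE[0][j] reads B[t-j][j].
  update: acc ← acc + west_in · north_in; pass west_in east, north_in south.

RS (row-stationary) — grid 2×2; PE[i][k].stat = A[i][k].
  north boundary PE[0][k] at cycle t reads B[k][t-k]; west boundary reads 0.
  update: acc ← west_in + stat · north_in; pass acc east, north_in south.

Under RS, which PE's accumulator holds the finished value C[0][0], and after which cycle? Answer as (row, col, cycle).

(row, col, cycle) = (0, 1, 1)

Under RS, C[0][0] lands at PE[0][1]:
  t=0 PE[0][1]: acc=0 h=0 v=0
  t=1 PE[0][1]: acc=77 h=77 v=2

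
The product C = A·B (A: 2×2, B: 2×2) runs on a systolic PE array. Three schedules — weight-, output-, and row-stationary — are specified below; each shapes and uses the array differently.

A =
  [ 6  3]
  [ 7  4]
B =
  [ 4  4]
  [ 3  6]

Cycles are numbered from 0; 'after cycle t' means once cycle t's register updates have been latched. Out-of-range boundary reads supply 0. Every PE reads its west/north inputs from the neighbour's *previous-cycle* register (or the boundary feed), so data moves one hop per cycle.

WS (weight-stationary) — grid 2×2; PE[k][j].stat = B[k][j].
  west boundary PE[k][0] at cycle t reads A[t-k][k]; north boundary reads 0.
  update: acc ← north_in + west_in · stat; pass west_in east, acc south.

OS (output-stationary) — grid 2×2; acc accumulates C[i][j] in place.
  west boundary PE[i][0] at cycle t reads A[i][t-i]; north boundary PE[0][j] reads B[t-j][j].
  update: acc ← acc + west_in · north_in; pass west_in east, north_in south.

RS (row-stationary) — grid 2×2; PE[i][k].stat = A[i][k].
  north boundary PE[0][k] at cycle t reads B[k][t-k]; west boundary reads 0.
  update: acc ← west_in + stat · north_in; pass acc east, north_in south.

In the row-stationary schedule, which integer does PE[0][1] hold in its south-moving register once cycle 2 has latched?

RS 2×2: PE[0][1] cycle-by-cycle (with neighbour feeds):
  cycle 0: PE[0][0] → acc 24, east 24, south 4
  cycle 0: PE[0][1] → acc 0, east 0, south 0
  cycle 1: PE[0][0] → acc 24, east 24, south 4
  cycle 1: PE[0][1] → acc 33, east 33, south 3
  cycle 2: PE[0][0] → acc 0, east 0, south 0
  cycle 2: PE[0][1] → acc 42, east 42, south 6

register = 6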